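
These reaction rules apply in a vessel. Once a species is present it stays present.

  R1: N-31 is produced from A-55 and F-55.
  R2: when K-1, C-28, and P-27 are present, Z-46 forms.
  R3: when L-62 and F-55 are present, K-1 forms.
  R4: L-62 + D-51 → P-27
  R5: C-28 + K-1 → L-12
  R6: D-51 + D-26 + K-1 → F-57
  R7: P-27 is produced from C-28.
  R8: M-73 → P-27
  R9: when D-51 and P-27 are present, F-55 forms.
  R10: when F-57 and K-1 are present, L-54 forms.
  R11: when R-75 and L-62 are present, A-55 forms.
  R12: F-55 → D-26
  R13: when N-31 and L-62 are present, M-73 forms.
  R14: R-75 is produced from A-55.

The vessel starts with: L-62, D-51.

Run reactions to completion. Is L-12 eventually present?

No

L-12 would need C-28 and K-1 (R5), but C-28 never forms.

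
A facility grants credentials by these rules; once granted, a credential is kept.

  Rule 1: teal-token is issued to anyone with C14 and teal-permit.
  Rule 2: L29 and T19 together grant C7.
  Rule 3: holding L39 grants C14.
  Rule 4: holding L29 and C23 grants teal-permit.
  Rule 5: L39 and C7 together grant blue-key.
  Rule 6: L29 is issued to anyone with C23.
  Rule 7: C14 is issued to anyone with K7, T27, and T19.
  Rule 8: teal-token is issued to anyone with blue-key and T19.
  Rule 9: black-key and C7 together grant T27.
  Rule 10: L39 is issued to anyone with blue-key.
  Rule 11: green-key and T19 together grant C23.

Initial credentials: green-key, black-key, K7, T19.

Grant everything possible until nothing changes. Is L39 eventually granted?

L39 would need blue-key (Rule 10), but blue-key is never granted.

No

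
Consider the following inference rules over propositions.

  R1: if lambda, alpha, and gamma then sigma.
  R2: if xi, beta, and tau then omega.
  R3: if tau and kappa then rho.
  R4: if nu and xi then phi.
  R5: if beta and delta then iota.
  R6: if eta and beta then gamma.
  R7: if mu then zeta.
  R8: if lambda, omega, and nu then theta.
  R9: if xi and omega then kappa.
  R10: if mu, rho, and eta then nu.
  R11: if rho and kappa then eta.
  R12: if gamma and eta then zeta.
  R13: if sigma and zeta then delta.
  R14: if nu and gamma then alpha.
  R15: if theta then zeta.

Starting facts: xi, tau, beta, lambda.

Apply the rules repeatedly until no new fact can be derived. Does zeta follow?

Yes

xi, beta, and tau hold, so omega follows (R2).
From xi and omega, R9 gives kappa.
tau and kappa hold, so rho follows (R3).
From rho and kappa, R11 gives eta.
From eta and beta, R6 gives gamma.
From gamma and eta, R12 gives zeta.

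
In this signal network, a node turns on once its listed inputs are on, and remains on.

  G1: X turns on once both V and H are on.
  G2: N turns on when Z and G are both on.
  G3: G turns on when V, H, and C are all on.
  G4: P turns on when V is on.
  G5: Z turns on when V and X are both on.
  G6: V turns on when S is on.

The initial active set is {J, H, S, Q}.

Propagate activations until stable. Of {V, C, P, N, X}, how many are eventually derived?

S is on, so V turns on (G6).
G4: V on → P on.
V and H are on, so X turns on (G1).
V: reached.
No rule produces C, and it is not given.
P: reached.
N would need Z and G (G2), but G never turns on.
X: reached.
Reached: V, P, and X — 3 of the 5.

3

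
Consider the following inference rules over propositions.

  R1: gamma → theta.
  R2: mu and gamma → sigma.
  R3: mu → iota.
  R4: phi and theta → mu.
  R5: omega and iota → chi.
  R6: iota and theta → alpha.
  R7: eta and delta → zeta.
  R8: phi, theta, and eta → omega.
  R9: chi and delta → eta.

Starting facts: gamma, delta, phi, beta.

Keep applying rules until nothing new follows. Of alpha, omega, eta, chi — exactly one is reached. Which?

From gamma, R1 gives theta.
From phi and theta, R4 gives mu.
mu holds, so iota follows (R3).
iota and theta hold, so alpha follows (R6).
omega would need phi, theta, and eta (R8), but eta is never established. eta would need chi and delta (R9), but chi is never established. chi would need omega and iota (R5), but omega is never established.

alpha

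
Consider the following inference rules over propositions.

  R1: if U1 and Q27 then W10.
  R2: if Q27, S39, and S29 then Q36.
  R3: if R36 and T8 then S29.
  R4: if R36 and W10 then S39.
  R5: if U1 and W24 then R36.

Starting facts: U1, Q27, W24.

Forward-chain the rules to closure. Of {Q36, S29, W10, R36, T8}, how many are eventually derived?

U1 and W24 hold, so R36 follows (R5).
U1 and Q27 hold, so W10 follows (R1).
Q36 would need Q27, S39, and S29 (R2), but S29 is never established.
S29 would need R36 and T8 (R3), but T8 is never established.
W10: reached.
R36: reached.
No rule produces T8, and it is not given.
Reached: W10 and R36 — 2 of the 5.

2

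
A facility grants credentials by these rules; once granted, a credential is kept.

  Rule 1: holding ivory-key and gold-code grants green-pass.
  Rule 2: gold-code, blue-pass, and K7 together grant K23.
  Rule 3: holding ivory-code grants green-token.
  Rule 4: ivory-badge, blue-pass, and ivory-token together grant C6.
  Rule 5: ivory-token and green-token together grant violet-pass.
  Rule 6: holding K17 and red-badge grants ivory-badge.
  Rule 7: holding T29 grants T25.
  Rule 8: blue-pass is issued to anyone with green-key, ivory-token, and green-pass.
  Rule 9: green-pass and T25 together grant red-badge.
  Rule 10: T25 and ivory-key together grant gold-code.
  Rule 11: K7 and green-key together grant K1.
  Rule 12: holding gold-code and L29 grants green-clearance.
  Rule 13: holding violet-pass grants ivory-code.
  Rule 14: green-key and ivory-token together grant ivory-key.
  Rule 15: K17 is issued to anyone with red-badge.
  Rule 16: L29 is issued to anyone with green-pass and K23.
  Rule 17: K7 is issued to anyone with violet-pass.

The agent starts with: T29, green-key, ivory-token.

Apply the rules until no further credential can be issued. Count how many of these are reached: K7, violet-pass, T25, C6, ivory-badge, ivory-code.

Holding green-key and ivory-token grants ivory-key (Rule 14).
Holding T29 grants T25 (Rule 7).
Holding T25 and ivory-key grants gold-code (Rule 10).
Holding ivory-key and gold-code grants green-pass (Rule 1).
Holding green-key, ivory-token, and green-pass grants blue-pass (Rule 8).
Holding green-pass and T25 grants red-badge (Rule 9).
Holding red-badge grants K17 (Rule 15).
Holding K17 and red-badge grants ivory-badge (Rule 6).
Holding ivory-badge, blue-pass, and ivory-token grants C6 (Rule 4).
K7 would need violet-pass (Rule 17), but violet-pass is never granted.
violet-pass would need ivory-token and green-token (Rule 5), but green-token is never granted.
T25: reached.
C6: reached.
ivory-badge: reached.
ivory-code would need violet-pass (Rule 13), but violet-pass is never granted.
Reached: T25, C6, and ivory-badge — 3 of the 6.

3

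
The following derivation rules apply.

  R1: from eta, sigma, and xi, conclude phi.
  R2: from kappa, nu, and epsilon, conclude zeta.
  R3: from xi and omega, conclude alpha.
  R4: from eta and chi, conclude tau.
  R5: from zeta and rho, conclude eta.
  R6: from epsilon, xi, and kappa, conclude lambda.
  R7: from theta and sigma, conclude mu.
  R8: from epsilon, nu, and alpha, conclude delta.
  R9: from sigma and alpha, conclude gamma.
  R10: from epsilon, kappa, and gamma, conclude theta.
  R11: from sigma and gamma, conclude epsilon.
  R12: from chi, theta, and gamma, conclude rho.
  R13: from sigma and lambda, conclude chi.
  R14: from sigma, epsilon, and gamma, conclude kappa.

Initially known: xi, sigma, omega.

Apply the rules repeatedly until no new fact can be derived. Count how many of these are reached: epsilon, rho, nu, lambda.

3

From xi and omega, R3 gives alpha.
From sigma and alpha, R9 gives gamma.
sigma and gamma hold, so epsilon follows (R11).
From sigma, epsilon, and gamma, R14 gives kappa.
epsilon, xi, and kappa hold, so lambda follows (R6).
From epsilon, kappa, and gamma, R10 gives theta.
sigma and lambda hold, so chi follows (R13).
chi, theta, and gamma hold, so rho follows (R12).
epsilon: reached.
rho: reached.
No rule produces nu, and it is not given.
lambda: reached.
Reached: epsilon, rho, and lambda — 3 of the 4.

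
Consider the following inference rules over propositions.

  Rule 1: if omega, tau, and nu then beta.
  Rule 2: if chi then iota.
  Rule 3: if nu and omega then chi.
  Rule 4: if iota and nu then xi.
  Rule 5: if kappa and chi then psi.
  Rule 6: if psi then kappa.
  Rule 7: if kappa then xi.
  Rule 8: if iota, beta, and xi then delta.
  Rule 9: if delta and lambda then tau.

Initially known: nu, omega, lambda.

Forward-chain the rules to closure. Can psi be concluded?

psi would need kappa and chi (Rule 5), but kappa is never established.

No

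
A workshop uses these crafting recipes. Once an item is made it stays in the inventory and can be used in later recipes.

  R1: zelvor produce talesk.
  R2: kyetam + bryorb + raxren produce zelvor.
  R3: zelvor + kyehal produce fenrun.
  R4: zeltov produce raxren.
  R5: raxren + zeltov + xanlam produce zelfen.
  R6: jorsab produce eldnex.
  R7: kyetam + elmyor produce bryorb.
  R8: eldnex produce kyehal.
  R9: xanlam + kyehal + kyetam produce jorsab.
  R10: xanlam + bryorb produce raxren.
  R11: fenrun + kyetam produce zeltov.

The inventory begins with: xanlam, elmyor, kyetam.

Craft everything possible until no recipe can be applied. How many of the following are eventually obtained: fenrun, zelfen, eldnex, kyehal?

0

fenrun would need zelvor and kyehal (R3), but kyehal is never obtained.
zelfen would need raxren, zeltov, and xanlam (R5), but zeltov is never obtained.
eldnex would need jorsab (R6), but jorsab is never obtained.
kyehal would need eldnex (R8), but eldnex is never obtained.
None of the 4 are reached.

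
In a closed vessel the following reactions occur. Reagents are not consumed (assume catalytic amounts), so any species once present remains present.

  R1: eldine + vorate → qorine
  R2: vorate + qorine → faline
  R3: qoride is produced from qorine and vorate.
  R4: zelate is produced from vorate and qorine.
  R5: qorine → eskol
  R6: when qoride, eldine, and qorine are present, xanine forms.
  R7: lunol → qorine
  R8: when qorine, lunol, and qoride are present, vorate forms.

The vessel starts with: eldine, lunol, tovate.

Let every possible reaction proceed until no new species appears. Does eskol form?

lunol present → qorine forms (R7).
qorine present → eskol forms (R5).

Yes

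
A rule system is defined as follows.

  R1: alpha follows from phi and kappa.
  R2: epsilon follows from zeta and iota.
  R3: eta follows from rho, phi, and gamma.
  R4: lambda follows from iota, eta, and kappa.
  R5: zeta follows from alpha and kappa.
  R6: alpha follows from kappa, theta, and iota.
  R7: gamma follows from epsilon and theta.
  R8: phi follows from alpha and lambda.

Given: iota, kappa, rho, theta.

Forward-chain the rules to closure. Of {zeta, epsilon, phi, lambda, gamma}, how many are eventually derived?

kappa, theta, and iota hold, so alpha follows (R6).
alpha and kappa hold, so zeta follows (R5).
From zeta and iota, R2 gives epsilon.
epsilon and theta hold, so gamma follows (R7).
zeta: reached.
epsilon: reached.
phi would need alpha and lambda (R8), but lambda is never established.
lambda would need iota, eta, and kappa (R4), but eta is never established.
gamma: reached.
Reached: zeta, epsilon, and gamma — 3 of the 5.

3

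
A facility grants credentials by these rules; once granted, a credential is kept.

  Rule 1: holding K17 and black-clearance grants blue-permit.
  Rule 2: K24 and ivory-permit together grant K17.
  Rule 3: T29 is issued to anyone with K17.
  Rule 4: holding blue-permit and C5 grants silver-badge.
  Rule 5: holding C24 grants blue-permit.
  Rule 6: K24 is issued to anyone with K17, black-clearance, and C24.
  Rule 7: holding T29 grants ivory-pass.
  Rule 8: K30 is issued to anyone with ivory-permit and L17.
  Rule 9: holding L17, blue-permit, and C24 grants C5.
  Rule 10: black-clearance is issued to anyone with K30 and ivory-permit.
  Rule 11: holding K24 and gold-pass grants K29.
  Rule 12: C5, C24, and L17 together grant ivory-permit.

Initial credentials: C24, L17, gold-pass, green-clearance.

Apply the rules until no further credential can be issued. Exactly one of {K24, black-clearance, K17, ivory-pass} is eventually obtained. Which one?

Holding C24 grants blue-permit (Rule 5).
Holding L17, blue-permit, and C24 grants C5 (Rule 9).
Holding C5, C24, and L17 grants ivory-permit (Rule 12).
Holding ivory-permit and L17 grants K30 (Rule 8).
Holding K30 and ivory-permit grants black-clearance (Rule 10).
ivory-pass would need T29 (Rule 7), but T29 is never granted. K17 would need K24 and ivory-permit (Rule 2), but K24 is never granted. K24 would need K17, black-clearance, and C24 (Rule 6), but K17 is never granted.

black-clearance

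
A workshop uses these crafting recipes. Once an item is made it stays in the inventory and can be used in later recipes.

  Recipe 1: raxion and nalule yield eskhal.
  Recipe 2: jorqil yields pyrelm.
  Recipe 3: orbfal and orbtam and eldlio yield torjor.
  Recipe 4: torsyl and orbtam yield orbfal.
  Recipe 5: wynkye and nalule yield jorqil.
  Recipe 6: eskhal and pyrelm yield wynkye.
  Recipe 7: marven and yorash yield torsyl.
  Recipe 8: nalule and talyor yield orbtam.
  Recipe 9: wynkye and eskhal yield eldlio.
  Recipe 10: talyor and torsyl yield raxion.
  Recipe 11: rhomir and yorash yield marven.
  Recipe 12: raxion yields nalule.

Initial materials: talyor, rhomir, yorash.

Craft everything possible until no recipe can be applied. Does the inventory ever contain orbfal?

Using Recipe 11, rhomir and yorash make marven.
Using Recipe 7, marven and yorash make torsyl.
Using Recipe 10, talyor and torsyl make raxion.
raxion → nalule (Recipe 12).
Using Recipe 8, nalule and talyor make orbtam.
Using Recipe 4, torsyl and orbtam make orbfal.

Yes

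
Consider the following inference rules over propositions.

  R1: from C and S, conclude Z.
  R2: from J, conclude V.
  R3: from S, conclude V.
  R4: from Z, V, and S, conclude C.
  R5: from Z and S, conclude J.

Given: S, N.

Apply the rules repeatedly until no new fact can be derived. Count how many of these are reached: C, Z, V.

1

S holds, so V follows (R3).
C would need Z, V, and S (R4), but Z is never established.
Z would need C and S (R1), but C is never established.
V: reached.
Reached: V — 1 of the 3.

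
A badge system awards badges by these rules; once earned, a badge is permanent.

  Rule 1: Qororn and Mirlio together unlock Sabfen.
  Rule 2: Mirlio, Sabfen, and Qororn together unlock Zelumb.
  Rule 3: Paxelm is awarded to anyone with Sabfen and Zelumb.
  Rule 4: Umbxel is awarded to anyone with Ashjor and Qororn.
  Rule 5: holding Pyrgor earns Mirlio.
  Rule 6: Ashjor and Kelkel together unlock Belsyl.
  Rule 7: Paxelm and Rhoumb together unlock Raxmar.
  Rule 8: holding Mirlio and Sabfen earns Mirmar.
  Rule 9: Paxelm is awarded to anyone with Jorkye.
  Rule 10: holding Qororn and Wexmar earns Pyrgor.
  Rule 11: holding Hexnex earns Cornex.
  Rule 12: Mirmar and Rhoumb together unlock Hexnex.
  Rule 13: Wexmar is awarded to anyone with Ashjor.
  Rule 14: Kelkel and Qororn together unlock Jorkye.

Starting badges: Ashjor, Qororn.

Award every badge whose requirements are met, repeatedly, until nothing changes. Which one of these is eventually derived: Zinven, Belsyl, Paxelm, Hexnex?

With Ashjor, Wexmar is earned (Rule 13).
With Qororn and Wexmar, Pyrgor is earned (Rule 10).
With Pyrgor, Mirlio is earned (Rule 5).
With Qororn and Mirlio, Sabfen is earned (Rule 1).
With Mirlio, Sabfen, and Qororn, Zelumb is earned (Rule 2).
With Sabfen and Zelumb, Paxelm is earned (Rule 3).
Hexnex would need Mirmar and Rhoumb (Rule 12), but Rhoumb is never earned. No rule produces Zinven, and it is not given. Belsyl would need Ashjor and Kelkel (Rule 6), but Kelkel is never earned.

Paxelm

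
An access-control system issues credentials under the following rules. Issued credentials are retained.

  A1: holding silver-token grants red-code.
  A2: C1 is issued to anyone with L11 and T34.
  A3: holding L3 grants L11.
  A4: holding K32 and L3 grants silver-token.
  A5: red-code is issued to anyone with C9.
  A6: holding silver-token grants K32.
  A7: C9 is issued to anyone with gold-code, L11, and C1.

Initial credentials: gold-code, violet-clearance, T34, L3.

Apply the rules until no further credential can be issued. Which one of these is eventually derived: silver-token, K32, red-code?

Holding L3 grants L11 (A3).
Holding L11 and T34 grants C1 (A2).
Holding gold-code, L11, and C1 grants C9 (A7).
Holding C9 grants red-code (A5).
K32 would need silver-token (A6), but silver-token is never granted. silver-token would need K32 and L3 (A4), but K32 is never granted.

red-code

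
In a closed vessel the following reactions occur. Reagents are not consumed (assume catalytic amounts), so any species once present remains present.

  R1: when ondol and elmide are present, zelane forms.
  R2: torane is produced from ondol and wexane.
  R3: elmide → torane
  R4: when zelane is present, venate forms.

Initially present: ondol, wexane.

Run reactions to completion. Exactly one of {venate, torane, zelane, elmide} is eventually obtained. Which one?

torane

ondol and wexane present → torane forms (R2).
zelane would need ondol and elmide (R1), but elmide never forms. No rule produces elmide, and it is not given. venate would need zelane (R4), but zelane never forms.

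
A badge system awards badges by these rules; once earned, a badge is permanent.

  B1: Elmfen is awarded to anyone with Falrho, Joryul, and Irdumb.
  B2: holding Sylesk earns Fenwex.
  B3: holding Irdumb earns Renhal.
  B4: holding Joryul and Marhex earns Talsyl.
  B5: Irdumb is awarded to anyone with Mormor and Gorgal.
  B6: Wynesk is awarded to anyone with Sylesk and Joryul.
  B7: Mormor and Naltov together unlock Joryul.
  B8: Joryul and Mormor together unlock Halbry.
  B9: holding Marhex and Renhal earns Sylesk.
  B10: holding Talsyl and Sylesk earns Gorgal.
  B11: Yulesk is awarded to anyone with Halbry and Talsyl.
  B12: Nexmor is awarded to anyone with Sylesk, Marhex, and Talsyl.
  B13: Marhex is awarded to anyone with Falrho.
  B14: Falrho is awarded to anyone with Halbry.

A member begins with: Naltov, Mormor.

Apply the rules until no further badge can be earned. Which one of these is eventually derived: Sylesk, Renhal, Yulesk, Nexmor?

With Mormor and Naltov, Joryul is earned (B7).
With Joryul and Mormor, Halbry is earned (B8).
With Halbry, Falrho is earned (B14).
With Falrho, Marhex is earned (B13).
With Joryul and Marhex, Talsyl is earned (B4).
With Halbry and Talsyl, Yulesk is earned (B11).
Nexmor would need Sylesk, Marhex, and Talsyl (B12), but Sylesk is never earned. Renhal would need Irdumb (B3), but Irdumb is never earned. Sylesk would need Marhex and Renhal (B9), but Renhal is never earned.

Yulesk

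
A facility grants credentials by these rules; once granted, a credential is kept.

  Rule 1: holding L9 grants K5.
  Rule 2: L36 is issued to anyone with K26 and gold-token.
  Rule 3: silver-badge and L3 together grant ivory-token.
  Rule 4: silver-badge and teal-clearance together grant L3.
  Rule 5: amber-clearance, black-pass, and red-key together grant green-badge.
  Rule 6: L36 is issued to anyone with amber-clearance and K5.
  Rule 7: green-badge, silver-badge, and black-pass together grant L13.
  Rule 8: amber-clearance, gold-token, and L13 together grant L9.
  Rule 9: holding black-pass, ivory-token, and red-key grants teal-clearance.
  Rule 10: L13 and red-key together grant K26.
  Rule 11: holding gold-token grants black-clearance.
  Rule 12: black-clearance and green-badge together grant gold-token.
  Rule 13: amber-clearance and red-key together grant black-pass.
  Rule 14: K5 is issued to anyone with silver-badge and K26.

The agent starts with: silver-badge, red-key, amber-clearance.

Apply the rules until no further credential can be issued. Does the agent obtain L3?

L3 would need silver-badge and teal-clearance (Rule 4), but teal-clearance is never granted.

No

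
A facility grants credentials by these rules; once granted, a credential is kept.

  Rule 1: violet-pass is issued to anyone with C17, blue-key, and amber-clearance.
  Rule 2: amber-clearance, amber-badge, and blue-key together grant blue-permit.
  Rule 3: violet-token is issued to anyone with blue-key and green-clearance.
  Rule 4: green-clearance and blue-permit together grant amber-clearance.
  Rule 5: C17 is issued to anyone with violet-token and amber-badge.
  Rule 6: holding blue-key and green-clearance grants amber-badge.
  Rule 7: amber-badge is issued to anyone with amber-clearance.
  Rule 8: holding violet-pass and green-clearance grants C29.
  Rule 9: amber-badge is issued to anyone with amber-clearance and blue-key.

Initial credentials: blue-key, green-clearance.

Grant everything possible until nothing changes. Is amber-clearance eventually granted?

amber-clearance would need green-clearance and blue-permit (Rule 4), but blue-permit is never granted.

No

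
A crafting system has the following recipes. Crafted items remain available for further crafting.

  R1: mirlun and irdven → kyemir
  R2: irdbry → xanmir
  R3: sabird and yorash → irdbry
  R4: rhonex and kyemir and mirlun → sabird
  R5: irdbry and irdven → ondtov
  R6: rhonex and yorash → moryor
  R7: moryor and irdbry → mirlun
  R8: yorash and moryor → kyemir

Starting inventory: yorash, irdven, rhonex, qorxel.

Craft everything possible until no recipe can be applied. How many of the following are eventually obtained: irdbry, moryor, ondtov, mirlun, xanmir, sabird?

rhonex and yorash → moryor (R6).
irdbry would need sabird and yorash (R3), but sabird is never obtained.
moryor: reached.
ondtov would need irdbry and irdven (R5), but irdbry is never obtained.
mirlun would need moryor and irdbry (R7), but irdbry is never obtained.
xanmir would need irdbry (R2), but irdbry is never obtained.
sabird would need rhonex, kyemir, and mirlun (R4), but mirlun is never obtained.
Reached: moryor — 1 of the 6.

1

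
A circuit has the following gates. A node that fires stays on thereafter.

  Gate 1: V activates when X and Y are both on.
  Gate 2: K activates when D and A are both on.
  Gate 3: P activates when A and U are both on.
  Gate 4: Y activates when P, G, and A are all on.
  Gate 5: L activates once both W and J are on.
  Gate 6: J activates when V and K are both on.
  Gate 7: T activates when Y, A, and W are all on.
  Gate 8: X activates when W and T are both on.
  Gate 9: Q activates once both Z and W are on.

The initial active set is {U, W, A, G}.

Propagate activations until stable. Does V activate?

Yes

A and U are on, so P activates (Gate 3).
P, G, and A are on, so Y activates (Gate 4).
Y, A, and W are on, so T activates (Gate 7).
W and T are on, so X activates (Gate 8).
X and Y are on, so V activates (Gate 1).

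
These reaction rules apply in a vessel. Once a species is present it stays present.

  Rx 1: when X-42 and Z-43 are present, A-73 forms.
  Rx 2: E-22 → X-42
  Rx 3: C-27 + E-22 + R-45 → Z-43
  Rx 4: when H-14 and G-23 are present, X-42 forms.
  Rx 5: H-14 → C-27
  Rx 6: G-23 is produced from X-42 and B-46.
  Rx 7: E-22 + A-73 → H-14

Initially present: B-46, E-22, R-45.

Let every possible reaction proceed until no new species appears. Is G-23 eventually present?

Yes

E-22 present → X-42 forms (Rx 2).
X-42 and B-46 present → G-23 forms (Rx 6).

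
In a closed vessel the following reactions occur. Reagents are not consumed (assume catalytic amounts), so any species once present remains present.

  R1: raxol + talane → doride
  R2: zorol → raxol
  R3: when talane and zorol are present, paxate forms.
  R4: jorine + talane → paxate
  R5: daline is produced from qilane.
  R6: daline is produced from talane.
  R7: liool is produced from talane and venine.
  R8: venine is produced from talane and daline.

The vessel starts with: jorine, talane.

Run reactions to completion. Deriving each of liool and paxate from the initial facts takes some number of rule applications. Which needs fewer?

paxate

paxate: jorine and talane present → paxate forms (R4). [1 rule application]
liool: talane present → daline forms (R6). talane and daline present → venine forms (R8). talane and venine present → liool forms (R7). [3 rule applications]
paxate needs fewer.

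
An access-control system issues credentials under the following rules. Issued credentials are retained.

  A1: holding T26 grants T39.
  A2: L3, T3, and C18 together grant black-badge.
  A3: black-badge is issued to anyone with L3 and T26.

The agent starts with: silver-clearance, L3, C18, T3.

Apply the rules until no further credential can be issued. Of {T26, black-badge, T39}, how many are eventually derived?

1

Holding L3, T3, and C18 grants black-badge (A2).
No rule produces T26, and it is not given.
black-badge: reached.
T39 would need T26 (A1), but T26 is never granted.
Reached: black-badge — 1 of the 3.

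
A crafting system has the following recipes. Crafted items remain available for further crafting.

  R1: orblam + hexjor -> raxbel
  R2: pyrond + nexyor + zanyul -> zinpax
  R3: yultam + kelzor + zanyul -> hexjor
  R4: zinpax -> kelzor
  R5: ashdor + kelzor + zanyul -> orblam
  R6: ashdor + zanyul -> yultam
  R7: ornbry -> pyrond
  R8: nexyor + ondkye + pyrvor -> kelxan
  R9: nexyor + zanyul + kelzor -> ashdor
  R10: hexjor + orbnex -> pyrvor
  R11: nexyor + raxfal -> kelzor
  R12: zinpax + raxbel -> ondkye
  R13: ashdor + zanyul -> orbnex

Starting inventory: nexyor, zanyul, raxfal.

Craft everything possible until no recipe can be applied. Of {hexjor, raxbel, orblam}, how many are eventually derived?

nexyor + raxfal -> kelzor (R11).
Using R9, nexyor, zanyul, and kelzor make ashdor.
ashdor + kelzor + zanyul -> orblam (R5).
ashdor + zanyul -> yultam (R6).
Using R3, yultam, kelzor, and zanyul make hexjor.
Using R1, orblam and hexjor make raxbel.
hexjor: reached.
raxbel: reached.
orblam: reached.
All 3 are reached.

3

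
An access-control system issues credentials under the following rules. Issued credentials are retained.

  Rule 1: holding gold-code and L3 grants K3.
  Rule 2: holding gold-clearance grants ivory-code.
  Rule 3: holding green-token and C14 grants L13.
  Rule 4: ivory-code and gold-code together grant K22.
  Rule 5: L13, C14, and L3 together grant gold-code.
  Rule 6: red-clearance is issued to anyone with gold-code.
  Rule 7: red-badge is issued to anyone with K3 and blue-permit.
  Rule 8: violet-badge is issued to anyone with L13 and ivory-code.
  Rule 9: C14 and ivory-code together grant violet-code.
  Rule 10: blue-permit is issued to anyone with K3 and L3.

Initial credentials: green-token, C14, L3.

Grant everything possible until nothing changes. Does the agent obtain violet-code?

No

violet-code would need C14 and ivory-code (Rule 9), but ivory-code is never granted.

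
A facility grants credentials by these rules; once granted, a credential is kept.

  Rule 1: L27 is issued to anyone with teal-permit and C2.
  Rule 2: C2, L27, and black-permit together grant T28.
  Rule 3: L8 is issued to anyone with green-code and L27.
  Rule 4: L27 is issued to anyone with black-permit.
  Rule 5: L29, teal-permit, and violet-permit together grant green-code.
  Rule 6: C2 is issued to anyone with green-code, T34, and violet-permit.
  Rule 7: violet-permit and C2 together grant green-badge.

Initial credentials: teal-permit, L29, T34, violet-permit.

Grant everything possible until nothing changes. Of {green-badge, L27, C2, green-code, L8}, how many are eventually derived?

5

Holding L29, teal-permit, and violet-permit grants green-code (Rule 5).
Holding green-code, T34, and violet-permit grants C2 (Rule 6).
Holding violet-permit and C2 grants green-badge (Rule 7).
Holding teal-permit and C2 grants L27 (Rule 1).
Holding green-code and L27 grants L8 (Rule 3).
green-badge: reached.
L27: reached.
C2: reached.
green-code: reached.
L8: reached.
All 5 are reached.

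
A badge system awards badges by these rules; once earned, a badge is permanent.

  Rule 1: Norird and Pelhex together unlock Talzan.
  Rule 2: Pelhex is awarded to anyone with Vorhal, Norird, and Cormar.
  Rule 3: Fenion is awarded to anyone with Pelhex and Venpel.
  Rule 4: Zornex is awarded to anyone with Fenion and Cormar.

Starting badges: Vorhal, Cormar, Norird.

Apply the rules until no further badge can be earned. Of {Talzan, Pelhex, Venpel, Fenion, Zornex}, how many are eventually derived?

2

With Vorhal, Norird, and Cormar, Pelhex is earned (Rule 2).
With Norird and Pelhex, Talzan is earned (Rule 1).
Talzan: reached.
Pelhex: reached.
No rule produces Venpel, and it is not given.
Fenion would need Pelhex and Venpel (Rule 3), but Venpel is never earned.
Zornex would need Fenion and Cormar (Rule 4), but Fenion is never earned.
Reached: Talzan and Pelhex — 2 of the 5.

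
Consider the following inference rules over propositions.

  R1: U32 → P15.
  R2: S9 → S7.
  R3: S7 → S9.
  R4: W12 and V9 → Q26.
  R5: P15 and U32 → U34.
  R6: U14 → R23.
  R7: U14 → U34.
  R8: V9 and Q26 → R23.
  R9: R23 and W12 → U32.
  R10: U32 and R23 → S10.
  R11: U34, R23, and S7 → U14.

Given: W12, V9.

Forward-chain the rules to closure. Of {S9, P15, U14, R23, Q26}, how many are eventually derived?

W12 and V9 hold, so Q26 follows (R4).
From V9 and Q26, R8 gives R23.
R23 and W12 hold, so U32 follows (R9).
From U32, R1 gives P15.
S9 would need S7 (R3), but S7 is never established.
P15: reached.
U14 would need U34, R23, and S7 (R11), but S7 is never established.
R23: reached.
Q26: reached.
Reached: P15, R23, and Q26 — 3 of the 5.

3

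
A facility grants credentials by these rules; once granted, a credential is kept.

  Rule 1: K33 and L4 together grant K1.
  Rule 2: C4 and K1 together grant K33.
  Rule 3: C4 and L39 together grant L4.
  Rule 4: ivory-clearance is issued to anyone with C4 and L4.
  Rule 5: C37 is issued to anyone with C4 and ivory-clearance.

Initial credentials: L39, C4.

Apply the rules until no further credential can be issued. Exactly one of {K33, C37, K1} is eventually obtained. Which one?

Holding C4 and L39 grants L4 (Rule 3).
Holding C4 and L4 grants ivory-clearance (Rule 4).
Holding C4 and ivory-clearance grants C37 (Rule 5).
K1 would need K33 and L4 (Rule 1), but K33 is never granted. K33 would need C4 and K1 (Rule 2), but K1 is never granted.

C37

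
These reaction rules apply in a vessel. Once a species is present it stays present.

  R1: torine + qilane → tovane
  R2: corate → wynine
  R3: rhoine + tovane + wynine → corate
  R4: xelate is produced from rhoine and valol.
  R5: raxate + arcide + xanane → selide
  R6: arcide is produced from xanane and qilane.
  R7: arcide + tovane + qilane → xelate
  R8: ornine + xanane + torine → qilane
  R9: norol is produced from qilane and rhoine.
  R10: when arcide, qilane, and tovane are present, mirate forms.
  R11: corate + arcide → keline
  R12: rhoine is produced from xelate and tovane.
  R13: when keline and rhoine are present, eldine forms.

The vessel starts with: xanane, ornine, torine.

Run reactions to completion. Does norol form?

Yes

ornine, xanane, and torine present → qilane forms (R8).
torine and qilane present → tovane forms (R1).
xanane and qilane present → arcide forms (R6).
arcide, tovane, and qilane present → xelate forms (R7).
xelate and tovane present → rhoine forms (R12).
qilane and rhoine present → norol forms (R9).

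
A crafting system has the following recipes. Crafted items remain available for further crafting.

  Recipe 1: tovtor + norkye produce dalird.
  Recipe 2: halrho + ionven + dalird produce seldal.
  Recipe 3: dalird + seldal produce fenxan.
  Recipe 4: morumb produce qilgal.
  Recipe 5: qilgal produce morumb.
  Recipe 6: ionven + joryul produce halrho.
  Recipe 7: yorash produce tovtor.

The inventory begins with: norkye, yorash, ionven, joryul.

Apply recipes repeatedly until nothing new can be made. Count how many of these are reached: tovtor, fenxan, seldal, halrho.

yorash → tovtor (Recipe 7).
Using Recipe 6, ionven and joryul make halrho.
Using Recipe 1, tovtor and norkye make dalird.
Using Recipe 2, halrho, ionven, and dalird make seldal.
dalird + seldal → fenxan (Recipe 3).
tovtor: reached.
fenxan: reached.
seldal: reached.
halrho: reached.
All 4 are reached.

4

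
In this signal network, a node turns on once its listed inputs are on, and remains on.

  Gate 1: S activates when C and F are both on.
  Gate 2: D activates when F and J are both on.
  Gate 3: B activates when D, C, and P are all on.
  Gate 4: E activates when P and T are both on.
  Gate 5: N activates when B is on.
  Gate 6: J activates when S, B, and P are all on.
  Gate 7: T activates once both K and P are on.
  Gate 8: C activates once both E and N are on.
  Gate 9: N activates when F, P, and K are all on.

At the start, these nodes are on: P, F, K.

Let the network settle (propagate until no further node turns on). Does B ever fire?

No

B would need D, C, and P (Gate 3), but D never turns on.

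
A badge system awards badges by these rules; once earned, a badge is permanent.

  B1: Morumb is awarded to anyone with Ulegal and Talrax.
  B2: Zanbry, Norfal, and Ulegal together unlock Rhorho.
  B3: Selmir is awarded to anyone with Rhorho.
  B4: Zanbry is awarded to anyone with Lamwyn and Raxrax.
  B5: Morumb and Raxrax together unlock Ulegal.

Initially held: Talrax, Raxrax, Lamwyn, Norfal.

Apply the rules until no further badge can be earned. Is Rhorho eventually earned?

Rhorho would need Zanbry, Norfal, and Ulegal (B2), but Ulegal is never earned.

No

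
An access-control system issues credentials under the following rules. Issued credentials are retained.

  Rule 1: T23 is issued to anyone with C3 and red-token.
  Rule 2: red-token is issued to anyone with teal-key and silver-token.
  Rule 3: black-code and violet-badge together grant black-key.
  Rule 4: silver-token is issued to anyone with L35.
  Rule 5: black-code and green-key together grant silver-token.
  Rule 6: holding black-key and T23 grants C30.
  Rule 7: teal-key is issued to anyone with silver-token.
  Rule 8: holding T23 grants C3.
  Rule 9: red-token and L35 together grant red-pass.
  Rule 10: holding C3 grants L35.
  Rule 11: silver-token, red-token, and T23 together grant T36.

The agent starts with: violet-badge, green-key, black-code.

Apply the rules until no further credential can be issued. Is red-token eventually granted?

Holding black-code and green-key grants silver-token (Rule 5).
Holding silver-token grants teal-key (Rule 7).
Holding teal-key and silver-token grants red-token (Rule 2).

Yes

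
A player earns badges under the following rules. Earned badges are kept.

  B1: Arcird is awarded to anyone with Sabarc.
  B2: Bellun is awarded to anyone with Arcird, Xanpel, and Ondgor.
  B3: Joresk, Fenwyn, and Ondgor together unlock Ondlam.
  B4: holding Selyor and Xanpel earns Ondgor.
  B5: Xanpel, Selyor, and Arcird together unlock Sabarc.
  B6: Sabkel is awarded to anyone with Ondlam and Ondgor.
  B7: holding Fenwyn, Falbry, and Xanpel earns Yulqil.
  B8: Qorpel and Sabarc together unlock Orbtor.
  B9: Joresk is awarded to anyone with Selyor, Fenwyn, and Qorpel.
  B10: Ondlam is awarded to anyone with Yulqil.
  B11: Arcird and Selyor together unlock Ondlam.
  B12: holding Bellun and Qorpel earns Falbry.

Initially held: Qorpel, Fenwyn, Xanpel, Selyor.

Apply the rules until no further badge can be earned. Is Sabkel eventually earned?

With Selyor, Fenwyn, and Qorpel, Joresk is earned (B9).
With Selyor and Xanpel, Ondgor is earned (B4).
With Joresk, Fenwyn, and Ondgor, Ondlam is earned (B3).
With Ondlam and Ondgor, Sabkel is earned (B6).

Yes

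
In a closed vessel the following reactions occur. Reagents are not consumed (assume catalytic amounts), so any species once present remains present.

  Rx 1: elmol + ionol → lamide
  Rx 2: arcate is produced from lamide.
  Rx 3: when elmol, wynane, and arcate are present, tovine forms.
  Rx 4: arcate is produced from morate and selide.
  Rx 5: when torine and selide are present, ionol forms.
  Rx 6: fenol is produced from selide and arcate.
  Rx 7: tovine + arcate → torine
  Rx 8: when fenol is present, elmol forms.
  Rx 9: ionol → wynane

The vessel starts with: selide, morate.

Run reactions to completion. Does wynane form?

wynane would need ionol (Rx 9), but ionol never forms.

No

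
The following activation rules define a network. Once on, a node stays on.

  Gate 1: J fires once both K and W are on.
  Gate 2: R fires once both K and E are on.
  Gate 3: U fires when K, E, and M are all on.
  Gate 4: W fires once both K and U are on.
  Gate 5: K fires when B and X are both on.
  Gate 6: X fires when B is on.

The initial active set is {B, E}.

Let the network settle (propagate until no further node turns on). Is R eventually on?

B is on, so X fires (Gate 6).
B and X are on, so K fires (Gate 5).
Gate 2: K and E on → R on.

Yes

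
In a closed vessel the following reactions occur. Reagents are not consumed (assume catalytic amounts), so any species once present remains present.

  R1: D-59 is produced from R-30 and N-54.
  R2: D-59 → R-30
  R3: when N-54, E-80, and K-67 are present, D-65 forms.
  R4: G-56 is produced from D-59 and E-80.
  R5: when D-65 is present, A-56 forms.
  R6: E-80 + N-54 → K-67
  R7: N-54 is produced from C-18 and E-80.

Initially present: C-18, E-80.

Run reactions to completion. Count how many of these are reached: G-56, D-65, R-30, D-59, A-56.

2

C-18 and E-80 present → N-54 forms (R7).
E-80 and N-54 present → K-67 forms (R6).
N-54, E-80, and K-67 present → D-65 forms (R3).
D-65 present → A-56 forms (R5).
G-56 would need D-59 and E-80 (R4), but D-59 never forms.
D-65: reached.
R-30 would need D-59 (R2), but D-59 never forms.
D-59 would need R-30 and N-54 (R1), but R-30 never forms.
A-56: reached.
Reached: D-65 and A-56 — 2 of the 5.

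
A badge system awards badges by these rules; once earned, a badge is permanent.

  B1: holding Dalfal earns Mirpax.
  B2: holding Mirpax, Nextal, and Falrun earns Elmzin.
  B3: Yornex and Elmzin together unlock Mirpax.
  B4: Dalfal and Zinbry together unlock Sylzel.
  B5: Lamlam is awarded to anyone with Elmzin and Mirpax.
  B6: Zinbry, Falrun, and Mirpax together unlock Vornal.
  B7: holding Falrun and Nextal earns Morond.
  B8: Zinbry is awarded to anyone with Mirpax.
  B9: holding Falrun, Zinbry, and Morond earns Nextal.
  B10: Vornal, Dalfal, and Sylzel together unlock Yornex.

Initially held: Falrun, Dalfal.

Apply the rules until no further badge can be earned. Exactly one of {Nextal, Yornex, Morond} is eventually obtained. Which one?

Yornex

With Dalfal, Mirpax is earned (B1).
With Mirpax, Zinbry is earned (B8).
With Zinbry, Falrun, and Mirpax, Vornal is earned (B6).
With Dalfal and Zinbry, Sylzel is earned (B4).
With Vornal, Dalfal, and Sylzel, Yornex is earned (B10).
Morond would need Falrun and Nextal (B7), but Nextal is never earned. Nextal would need Falrun, Zinbry, and Morond (B9), but Morond is never earned.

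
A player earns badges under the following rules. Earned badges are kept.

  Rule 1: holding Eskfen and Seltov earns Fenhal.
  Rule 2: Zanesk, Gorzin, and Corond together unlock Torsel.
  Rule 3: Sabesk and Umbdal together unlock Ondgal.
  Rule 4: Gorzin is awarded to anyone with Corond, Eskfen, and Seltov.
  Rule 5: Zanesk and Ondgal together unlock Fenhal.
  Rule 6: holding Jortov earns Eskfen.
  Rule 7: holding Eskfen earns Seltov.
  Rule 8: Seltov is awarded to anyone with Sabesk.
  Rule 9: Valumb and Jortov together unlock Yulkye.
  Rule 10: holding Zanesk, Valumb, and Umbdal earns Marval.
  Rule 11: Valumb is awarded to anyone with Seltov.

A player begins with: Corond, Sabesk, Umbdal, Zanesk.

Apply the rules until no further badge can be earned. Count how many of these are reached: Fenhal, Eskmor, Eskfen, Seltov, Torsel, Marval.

With Sabesk, Seltov is earned (Rule 8).
With Sabesk and Umbdal, Ondgal is earned (Rule 3).
With Zanesk and Ondgal, Fenhal is earned (Rule 5).
With Seltov, Valumb is earned (Rule 11).
With Zanesk, Valumb, and Umbdal, Marval is earned (Rule 10).
Fenhal: reached.
No rule produces Eskmor, and it is not given.
Eskfen would need Jortov (Rule 6), but Jortov is never earned.
Seltov: reached.
Torsel would need Zanesk, Gorzin, and Corond (Rule 2), but Gorzin is never earned.
Marval: reached.
Reached: Fenhal, Seltov, and Marval — 3 of the 6.

3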